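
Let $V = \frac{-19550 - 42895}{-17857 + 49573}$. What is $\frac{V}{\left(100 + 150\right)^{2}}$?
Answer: $- \frac{4163}{132150000} \approx -3.1502 \cdot 10^{-5}$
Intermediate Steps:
$V = - \frac{20815}{10572}$ ($V = - \frac{62445}{31716} = \left(-62445\right) \frac{1}{31716} = - \frac{20815}{10572} \approx -1.9689$)
$\frac{V}{\left(100 + 150\right)^{2}} = - \frac{20815}{10572 \left(100 + 150\right)^{2}} = - \frac{20815}{10572 \cdot 250^{2}} = - \frac{20815}{10572 \cdot 62500} = \left(- \frac{20815}{10572}\right) \frac{1}{62500} = - \frac{4163}{132150000}$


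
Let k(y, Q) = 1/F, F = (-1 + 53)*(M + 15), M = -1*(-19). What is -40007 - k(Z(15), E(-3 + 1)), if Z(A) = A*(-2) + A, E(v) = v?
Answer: -70732377/1768 ≈ -40007.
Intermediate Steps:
M = 19
Z(A) = -A (Z(A) = -2*A + A = -A)
F = 1768 (F = (-1 + 53)*(19 + 15) = 52*34 = 1768)
k(y, Q) = 1/1768
-40007 - k(Z(15), E(-3 + 1)) = -40007 - 1*1/1768 = -40007 - 1/1768 = -70732377/1768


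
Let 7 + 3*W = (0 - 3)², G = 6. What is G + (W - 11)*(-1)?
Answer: 49/3 ≈ 16.333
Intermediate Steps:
W = ⅔ (W = -7/3 + (0 - 3)²/3 = -7/3 + (⅓)*(-3)² = -7/3 + (⅓)*9 = -7/3 + 3 = ⅔ ≈ 0.66667)
G + (W - 11)*(-1) = 6 + (⅔ - 11)*(-1) = 6 - 31/3*(-1) = 6 + 31/3 = 49/3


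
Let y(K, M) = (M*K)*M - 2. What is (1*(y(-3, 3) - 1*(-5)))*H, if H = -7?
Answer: 168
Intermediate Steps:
y(K, M) = -2 + K*M² (y(K, M) = (K*M)*M - 2 = K*M² - 2 = -2 + K*M²)
(1*(y(-3, 3) - 1*(-5)))*H = (1*((-2 - 3*3²) - 1*(-5)))*(-7) = (1*((-2 - 3*9) + 5))*(-7) = (1*((-2 - 27) + 5))*(-7) = (1*(-29 + 5))*(-7) = (1*(-24))*(-7) = -24*(-7) = 168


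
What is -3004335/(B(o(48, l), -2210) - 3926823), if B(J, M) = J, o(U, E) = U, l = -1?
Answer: 200289/261785 ≈ 0.76509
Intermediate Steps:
-3004335/(B(o(48, l), -2210) - 3926823) = -3004335/(48 - 3926823) = -3004335/(-3926775) = -3004335*(-1/3926775) = 200289/261785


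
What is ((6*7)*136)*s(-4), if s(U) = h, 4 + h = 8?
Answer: 22848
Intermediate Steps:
h = 4 (h = -4 + 8 = 4)
s(U) = 4
((6*7)*136)*s(-4) = ((6*7)*136)*4 = (42*136)*4 = 5712*4 = 22848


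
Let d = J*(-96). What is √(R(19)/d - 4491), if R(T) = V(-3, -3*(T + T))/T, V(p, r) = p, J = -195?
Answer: I*√3945476441010/29640 ≈ 67.015*I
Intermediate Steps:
d = 18720 (d = -195*(-96) = 18720)
R(T) = -3/T
√(R(19)/d - 4491) = √(-3/19/18720 - 4491) = √(-3*1/19*(1/18720) - 4491) = √(-3/19*1/18720 - 4491) = √(-1/118560 - 4491) = √(-532452961/118560) = I*√3945476441010/29640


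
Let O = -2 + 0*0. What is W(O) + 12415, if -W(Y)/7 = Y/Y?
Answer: 12408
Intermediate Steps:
O = -2 (O = -2 + 0 = -2)
W(Y) = -7 (W(Y) = -7*Y/Y = -7*1 = -7)
W(O) + 12415 = -7 + 12415 = 12408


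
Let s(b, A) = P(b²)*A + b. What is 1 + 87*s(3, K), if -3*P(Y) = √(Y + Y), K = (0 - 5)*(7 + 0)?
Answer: 262 + 3045*√2 ≈ 4568.3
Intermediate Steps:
K = -35 (K = -5*7 = -35)
P(Y) = -√2*√Y/3 (P(Y) = -√(Y + Y)/3 = -√2*√Y/3)
s(b, A) = b - A*√2*√(b²)/3 (s(b, A) = (-√2*√(b²)/3)*A + b = -A*√2*√(b²)/3 + b = b - A*√2*√(b²)/3)
1 + 87*s(3, K) = 1 + 87*(3 - ⅓*(-35)*√2*√(3²)) = 1 + 87*(3 - ⅓*(-35)*√2*√9) = 1 + 87*(3 - ⅓*(-35)*√2*3) = 1 + 87*(3 + 35*√2) = 1 + (261 + 3045*√2) = 262 + 3045*√2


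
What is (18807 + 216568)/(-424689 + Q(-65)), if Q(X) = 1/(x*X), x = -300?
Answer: -4589812500/8281435499 ≈ -0.55423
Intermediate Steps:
Q(X) = -1/(300*X) (Q(X) = 1/(-300*X) = -1/(300*X))
(18807 + 216568)/(-424689 + Q(-65)) = (18807 + 216568)/(-424689 - 1/300/(-65)) = 235375/(-424689 - 1/300*(-1/65)) = 235375/(-424689 + 1/19500) = 235375/(-8281435499/19500) = 235375*(-19500/8281435499) = -4589812500/8281435499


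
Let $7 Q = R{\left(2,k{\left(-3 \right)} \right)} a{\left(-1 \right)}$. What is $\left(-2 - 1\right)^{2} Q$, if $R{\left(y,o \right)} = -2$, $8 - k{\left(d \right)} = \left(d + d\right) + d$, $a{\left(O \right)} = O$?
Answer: $\frac{18}{7} \approx 2.5714$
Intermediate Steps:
$k{\left(d \right)} = 8 - 3 d$ ($k{\left(d \right)} = 8 - \left(\left(d + d\right) + d\right) = 8 - \left(2 d + d\right) = 8 - 3 d$)
$Q = \frac{2}{7}$ ($Q = \frac{\left(-2\right) \left(-1\right)}{7} = \frac{1}{7} \cdot 2 = \frac{2}{7} \approx 0.28571$)
$\left(-2 - 1\right)^{2} Q = \left(-2 - 1\right)^{2} \cdot \frac{2}{7} = \left(-3\right)^{2} \cdot \frac{2}{7} = 9 \cdot \frac{2}{7} = \frac{18}{7}$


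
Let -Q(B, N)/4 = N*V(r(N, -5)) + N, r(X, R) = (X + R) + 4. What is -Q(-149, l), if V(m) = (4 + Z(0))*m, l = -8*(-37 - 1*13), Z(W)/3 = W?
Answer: 2555200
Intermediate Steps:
r(X, R) = 4 + R + X (r(X, R) = (R + X) + 4 = 4 + R + X)
Z(W) = 3*W
l = 400 (l = -8*(-37 - 13) = -8*(-50) = 400)
V(m) = 4*m (V(m) = (4 + 3*0)*m = (4 + 0)*m = 4*m)
Q(B, N) = -4*N - 4*N*(-4 + 4*N) (Q(B, N) = -4*(N*(4*(4 - 5 + N)) + N) = -4*(N*(4*(-1 + N)) + N) = -4*(N*(-4 + 4*N) + N) = -4*(N + N*(-4 + 4*N)) = -4*N - 4*N*(-4 + 4*N))
-Q(-149, l) = -4*400*(3 - 4*400) = -4*400*(3 - 1600) = -4*400*(-1597) = -1*(-2555200) = 2555200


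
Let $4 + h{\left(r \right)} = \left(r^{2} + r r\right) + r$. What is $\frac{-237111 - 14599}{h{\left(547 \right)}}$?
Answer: $- \frac{251710}{598961} \approx -0.42024$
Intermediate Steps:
$h{\left(r \right)} = -4 + r + 2 r^{2}$ ($h{\left(r \right)} = -4 + \left(\left(r^{2} + r r\right) + r\right) = -4 + \left(\left(r^{2} + r^{2}\right) + r\right) = -4 + \left(2 r^{2} + r\right) = -4 + \left(r + 2 r^{2}\right) = -4 + r + 2 r^{2}$)
$\frac{-237111 - 14599}{h{\left(547 \right)}} = \frac{-237111 - 14599}{-4 + 547 + 2 \cdot 547^{2}} = \frac{-237111 - 14599}{-4 + 547 + 2 \cdot 299209} = - \frac{251710}{-4 + 547 + 598418} = - \frac{251710}{598961}$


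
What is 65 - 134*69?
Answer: -9181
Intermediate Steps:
65 - 134*69 = 65 - 9246 = -9181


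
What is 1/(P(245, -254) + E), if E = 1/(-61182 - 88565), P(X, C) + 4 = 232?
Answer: 149747/34142315 ≈ 0.0043860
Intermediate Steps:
P(X, C) = 228 (P(X, C) = -4 + 232 = 228)
E = -1/149747 (E = 1/(-149747) = -1/149747 ≈ -6.6779e-6)
1/(P(245, -254) + E) = 1/(228 - 1/149747) = 1/(34142315/149747) = 149747/34142315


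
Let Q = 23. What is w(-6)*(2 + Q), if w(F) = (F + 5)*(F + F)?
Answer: 300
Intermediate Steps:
w(F) = 2*F*(5 + F) (w(F) = (5 + F)*(2*F) = 2*F*(5 + F))
w(-6)*(2 + Q) = (2*(-6)*(5 - 6))*(2 + 23) = (2*(-6)*(-1))*25 = 12*25 = 300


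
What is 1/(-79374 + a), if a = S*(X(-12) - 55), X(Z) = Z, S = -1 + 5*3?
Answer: -1/80312 ≈ -1.2451e-5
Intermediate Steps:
S = 14 (S = -1 + 15 = 14)
a = -938 (a = 14*(-12 - 55) = 14*(-67) = -938)
1/(-79374 + a) = 1/(-79374 - 938) = 1/(-80312) = -1/80312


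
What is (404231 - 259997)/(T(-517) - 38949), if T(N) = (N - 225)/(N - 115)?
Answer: -45577944/12307513 ≈ -3.7033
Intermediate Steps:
T(N) = (-225 + N)/(-115 + N)
(404231 - 259997)/(T(-517) - 38949) = (404231 - 259997)/((-225 - 517)/(-115 - 517) - 38949) = 144234/(-742/(-632) - 38949) = 144234/(-1/632*(-742) - 38949) = 144234/(371/316 - 38949) = 144234/(-12307513/316) = 144234*(-316/12307513) = -45577944/12307513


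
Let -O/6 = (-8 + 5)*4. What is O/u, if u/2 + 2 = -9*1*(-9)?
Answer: 36/79 ≈ 0.45570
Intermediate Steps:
O = 72 (O = -6*(-8 + 5)*4 = -(-18)*4 = -6*(-12) = 72)
u = 158 (u = -4 + 2*(-9*1*(-9)) = -4 + 2*(-9*(-9)) = -4 + 2*81 = -4 + 162 = 158)
O/u = 72/158 = 72*(1/158) = 36/79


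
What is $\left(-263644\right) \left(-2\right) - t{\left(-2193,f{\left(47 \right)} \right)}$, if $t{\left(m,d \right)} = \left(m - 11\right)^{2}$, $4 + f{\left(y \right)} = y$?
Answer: $-4330328$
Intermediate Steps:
$f{\left(y \right)} = -4 + y$
$t{\left(m,d \right)} = \left(-11 + m\right)^{2}$
$\left(-263644\right) \left(-2\right) - t{\left(-2193,f{\left(47 \right)} \right)} = \left(-263644\right) \left(-2\right) - \left(-11 - 2193\right)^{2} = 527288 - \left(-2204\right)^{2} = 527288 - 4857616 = -4330328$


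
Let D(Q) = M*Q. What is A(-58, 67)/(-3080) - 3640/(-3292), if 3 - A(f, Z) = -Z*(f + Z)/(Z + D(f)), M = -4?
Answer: 41840135/37895858 ≈ 1.1041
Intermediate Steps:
D(Q) = -4*Q
A(f, Z) = 3 + Z*(Z + f)/(Z - 4*f) (A(f, Z) = 3 - (-1)*Z*((f + Z)/(Z - 4*f)) = 3 - (-1)*Z*((Z + f)/(Z - 4*f)) = 3 - (-1)*Z*(Z + f)/(Z - 4*f) = 3 + Z*(Z + f)/(Z - 4*f))
A(-58, 67)/(-3080) - 3640/(-3292) = ((67² - 12*(-58) + 3*67 + 67*(-58))/(67 - 4*(-58)))/(-3080) - 3640/(-3292) = ((4489 + 696 + 201 - 3886)/(67 + 232))*(-1/3080) - 3640*(-1/3292) = (1500/299)*(-1/3080) + 910/823 = -75/46046 + 910/823 = 41840135/37895858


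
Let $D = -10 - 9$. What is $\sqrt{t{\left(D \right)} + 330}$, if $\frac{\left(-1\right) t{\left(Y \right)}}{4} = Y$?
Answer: $\sqrt{406} \approx 20.149$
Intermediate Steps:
$D = -19$ ($D = -10 - 9 = -19$)
$t{\left(Y \right)} = - 4 Y$
$\sqrt{t{\left(D \right)} + 330} = \sqrt{\left(-4\right) \left(-19\right) + 330} = \sqrt{76 + 330} = \sqrt{406}$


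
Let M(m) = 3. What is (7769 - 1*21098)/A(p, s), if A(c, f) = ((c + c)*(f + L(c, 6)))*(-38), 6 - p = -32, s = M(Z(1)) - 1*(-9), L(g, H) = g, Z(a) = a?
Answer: 13329/144400 ≈ 0.092306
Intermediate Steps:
s = 12 (s = 3 - 1*(-9) = 3 + 9 = 12)
p = 38 (p = 6 - 1*(-32) = 6 + 32 = 38)
A(c, f) = -76*c*(c + f) (A(c, f) = ((c + c)*(f + c))*(-38) = ((2*c)*(c + f))*(-38) = (2*c*(c + f))*(-38) = -76*c*(c + f))
(7769 - 1*21098)/A(p, s) = (7769 - 1*21098)/((-76*38*(38 + 12))) = (7769 - 21098)/((-76*38*50)) = -13329/(-144400) = -13329*(-1/144400) = 13329/144400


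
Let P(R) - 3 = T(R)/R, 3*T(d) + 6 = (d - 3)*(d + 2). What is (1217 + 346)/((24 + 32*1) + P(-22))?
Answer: 51579/1700 ≈ 30.341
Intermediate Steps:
T(d) = -2 + (-3 + d)*(2 + d)/3 (T(d) = -2 + ((d - 3)*(d + 2))/3 = -2 + ((-3 + d)*(2 + d))/3 = -2 + (-3 + d)*(2 + d)/3)
P(R) = 3 + (-4 - R/3 + R**2/3)/R
(1217 + 346)/((24 + 32*1) + P(-22)) = (1217 + 346)/((24 + 32*1) + (8/3 - 4/(-22) + (1/3)*(-22))) = 1563/((24 + 32) + (8/3 - 4*(-1/22) - 22/3)) = 1563/(56 + (8/3 + 2/11 - 22/3)) = 1563/(56 - 148/33) = 1563/(1700/33) = 1563*(33/1700) = 51579/1700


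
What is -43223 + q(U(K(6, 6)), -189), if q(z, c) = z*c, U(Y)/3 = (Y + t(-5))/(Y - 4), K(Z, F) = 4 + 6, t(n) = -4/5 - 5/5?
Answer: -439979/10 ≈ -43998.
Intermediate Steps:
t(n) = -9/5 (t(n) = -4*1/5 - 5*1/5 = -4/5 - 1 = -9/5)
K(Z, F) = 10
U(Y) = 3*(-9/5 + Y)/(-4 + Y) (U(Y) = 3*((Y - 9/5)/(Y - 4)) = 3*((-9/5 + Y)/(-4 + Y)) = 3*(-9/5 + Y)/(-4 + Y))
q(z, c) = c*z
-43223 + q(U(K(6, 6)), -189) = -43223 - 567*(-9 + 5*10)/(5*(-4 + 10)) = -43223 - 567*(-9 + 50)/(5*6) = -43223 - 567*41/(5*6) = -43223 - 189*41/10 = -43223 - 7749/10 = -439979/10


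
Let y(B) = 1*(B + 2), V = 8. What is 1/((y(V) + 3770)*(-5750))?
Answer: -1/21735000 ≈ -4.6009e-8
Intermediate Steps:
y(B) = 2 + B (y(B) = 1*(2 + B) = 2 + B)
1/((y(V) + 3770)*(-5750)) = 1/(((2 + 8) + 3770)*(-5750)) = -1/5750/(10 + 3770) = -1/5750/3780 = (1/3780)*(-1/5750) = -1/21735000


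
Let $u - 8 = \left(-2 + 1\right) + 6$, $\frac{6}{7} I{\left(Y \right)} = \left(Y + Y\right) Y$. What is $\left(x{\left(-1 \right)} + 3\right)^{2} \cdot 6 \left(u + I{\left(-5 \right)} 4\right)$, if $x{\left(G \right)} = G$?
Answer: $5912$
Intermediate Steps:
$I{\left(Y \right)} = \frac{7 Y^{2}}{3}$ ($I{\left(Y \right)} = \frac{7 \left(Y + Y\right) Y}{6} = \frac{7 \cdot 2 Y Y}{6} = \frac{7 \cdot 2 Y^{2}}{6} = \frac{7 Y^{2}}{3}$)
$u = 13$ ($u = 8 + \left(\left(-2 + 1\right) + 6\right) = 8 + \left(-1 + 6\right) = 8 + 5 = 13$)
$\left(x{\left(-1 \right)} + 3\right)^{2} \cdot 6 \left(u + I{\left(-5 \right)} 4\right) = \left(-1 + 3\right)^{2} \cdot 6 \left(13 + \frac{7 \left(-5\right)^{2}}{3} \cdot 4\right) = 2^{2} \cdot 6 \left(13 + \frac{7}{3} \cdot 25 \cdot 4\right) = 4 \cdot 6 \left(13 + \frac{175}{3} \cdot 4\right) = 24 \left(13 + \frac{700}{3}\right) = 24 \cdot \frac{739}{3} = 5912$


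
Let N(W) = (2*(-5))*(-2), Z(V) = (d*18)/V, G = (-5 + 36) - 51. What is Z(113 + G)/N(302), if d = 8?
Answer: 12/155 ≈ 0.077419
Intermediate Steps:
G = -20 (G = 31 - 51 = -20)
Z(V) = 144/V (Z(V) = (8*18)/V = 144/V)
N(W) = 20 (N(W) = -10*(-2) = 20)
Z(113 + G)/N(302) = (144/(113 - 20))/20 = (144/93)*(1/20) = (144*(1/93))*(1/20) = (48/31)*(1/20) = 12/155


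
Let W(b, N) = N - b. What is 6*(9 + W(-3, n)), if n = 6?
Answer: 108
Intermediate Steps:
6*(9 + W(-3, n)) = 6*(9 + (6 - 1*(-3))) = 6*(9 + (6 + 3)) = 6*(9 + 9) = 6*18 = 108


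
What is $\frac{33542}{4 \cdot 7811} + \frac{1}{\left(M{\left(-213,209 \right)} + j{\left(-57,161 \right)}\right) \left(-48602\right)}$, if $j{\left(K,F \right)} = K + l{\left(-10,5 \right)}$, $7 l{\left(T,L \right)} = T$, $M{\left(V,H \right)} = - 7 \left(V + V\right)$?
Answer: $\frac{4170276539169}{3884566246615} \approx 1.0735$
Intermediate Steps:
$M{\left(V,H \right)} = - 14 V$ ($M{\left(V,H \right)} = - 7 \cdot 2 V = - 14 V$)
$l{\left(T,L \right)} = \frac{T}{7}$
$j{\left(K,F \right)} = - \frac{10}{7} + K$ ($j{\left(K,F \right)} = K + \frac{1}{7} \left(-10\right) = K - \frac{10}{7} = - \frac{10}{7} + K$)
$\frac{33542}{4 \cdot 7811} + \frac{1}{\left(M{\left(-213,209 \right)} + j{\left(-57,161 \right)}\right) \left(-48602\right)} = \frac{33542}{4 \cdot 7811} + \frac{1}{\left(\left(-14\right) \left(-213\right) - \frac{409}{7}\right) \left(-48602\right)} = \frac{33542}{31244} + \frac{1}{2982 - \frac{409}{7}} \left(- \frac{1}{48602}\right) = 33542 \cdot \frac{1}{31244} + \frac{1}{\frac{20465}{7}} \left(- \frac{1}{48602}\right) = \frac{16771}{15622} + \frac{7}{20465} \left(- \frac{1}{48602}\right) = \frac{16771}{15622} - \frac{7}{994639930} = \frac{4170276539169}{3884566246615}$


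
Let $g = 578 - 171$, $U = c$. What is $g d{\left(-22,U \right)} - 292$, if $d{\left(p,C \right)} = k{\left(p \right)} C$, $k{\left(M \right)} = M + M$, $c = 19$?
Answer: $-340544$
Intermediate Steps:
$k{\left(M \right)} = 2 M$
$U = 19$
$d{\left(p,C \right)} = 2 C p$ ($d{\left(p,C \right)} = 2 p C = 2 C p$)
$g = 407$
$g d{\left(-22,U \right)} - 292 = 407 \cdot 2 \cdot 19 \left(-22\right) - 292 = 407 \left(-836\right) - 292 = -340252 - 292 = -340544$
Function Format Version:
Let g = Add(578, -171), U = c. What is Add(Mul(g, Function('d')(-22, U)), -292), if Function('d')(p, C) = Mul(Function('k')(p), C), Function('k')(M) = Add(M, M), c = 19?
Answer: -340544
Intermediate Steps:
Function('k')(M) = Mul(2, M)
U = 19
Function('d')(p, C) = Mul(2, C, p) (Function('d')(p, C) = Mul(Mul(2, p), C) = Mul(2, C, p))
g = 407
Add(Mul(g, Function('d')(-22, U)), -292) = Add(Mul(407, Mul(2, 19, -22)), -292) = Add(Mul(407, -836), -292) = Add(-340252, -292) = -340544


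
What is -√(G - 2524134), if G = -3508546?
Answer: -2*I*√1508170 ≈ -2456.2*I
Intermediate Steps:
-√(G - 2524134) = -√(-3508546 - 2524134) = -√(-6032680) = -2*I*√1508170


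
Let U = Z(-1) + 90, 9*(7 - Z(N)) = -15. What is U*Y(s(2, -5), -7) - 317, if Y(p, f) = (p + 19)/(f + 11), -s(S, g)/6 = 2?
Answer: -433/3 ≈ -144.33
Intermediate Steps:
s(S, g) = -12 (s(S, g) = -6*2 = -12)
Z(N) = 26/3 (Z(N) = 7 - 1/9*(-15) = 7 + 5/3 = 26/3)
Y(p, f) = (19 + p)/(11 + f)
U = 296/3 (U = 26/3 + 90 = 296/3 ≈ 98.667)
U*Y(s(2, -5), -7) - 317 = 296*((19 - 12)/(11 - 7))/3 - 317 = 296*(7/4)/3 - 317 = 296*((1/4)*7)/3 - 317 = (296/3)*(7/4) - 317 = 518/3 - 317 = -433/3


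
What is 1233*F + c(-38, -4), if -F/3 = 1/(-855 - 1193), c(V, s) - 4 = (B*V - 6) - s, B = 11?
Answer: -848269/2048 ≈ -414.19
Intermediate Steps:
c(V, s) = -2 - s + 11*V (c(V, s) = 4 + ((11*V - 6) - s) = 4 + ((-6 + 11*V) - s) = 4 + (-6 - s + 11*V) = -2 - s + 11*V)
F = 3/2048 (F = -3/(-855 - 1193) = -3/(-2048) = -3*(-1/2048) = 3/2048 ≈ 0.0014648)
1233*F + c(-38, -4) = 1233*(3/2048) + (-2 - 1*(-4) + 11*(-38)) = 3699/2048 + (-2 + 4 - 418) = 3699/2048 - 416 = -848269/2048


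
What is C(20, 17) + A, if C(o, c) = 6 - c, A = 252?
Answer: 241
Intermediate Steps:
C(20, 17) + A = (6 - 1*17) + 252 = (6 - 17) + 252 = -11 + 252 = 241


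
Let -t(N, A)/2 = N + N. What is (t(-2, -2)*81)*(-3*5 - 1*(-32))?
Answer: 11016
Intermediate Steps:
t(N, A) = -4*N (t(N, A) = -2*(N + N) = -4*N)
(t(-2, -2)*81)*(-3*5 - 1*(-32)) = (-4*(-2)*81)*(-3*5 - 1*(-32)) = (8*81)*(-15 + 32) = 648*17 = 11016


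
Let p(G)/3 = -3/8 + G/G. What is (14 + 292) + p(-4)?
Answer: 2463/8 ≈ 307.88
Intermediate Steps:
p(G) = 15/8 (p(G) = 3*(-3/8 + G/G) = 3*(-3*1/8 + 1) = 3*(-3/8 + 1) = 3*(5/8) = 15/8)
(14 + 292) + p(-4) = (14 + 292) + 15/8 = 306 + 15/8 = 2463/8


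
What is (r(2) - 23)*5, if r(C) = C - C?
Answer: -115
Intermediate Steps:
r(C) = 0
(r(2) - 23)*5 = (0 - 23)*5 = -23*5 = -115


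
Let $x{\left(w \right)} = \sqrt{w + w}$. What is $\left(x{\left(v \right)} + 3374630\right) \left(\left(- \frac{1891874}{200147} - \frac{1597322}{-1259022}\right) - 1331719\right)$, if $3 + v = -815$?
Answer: $- \frac{566231252399022209029100}{125994738117} - \frac{335581235512647140 i \sqrt{409}}{125994738117} \approx -4.4941 \cdot 10^{12} - 5.3865 \cdot 10^{7} i$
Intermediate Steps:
$v = -818$ ($v = -3 - 815 = -818$)
$x{\left(w \right)} = \sqrt{2} \sqrt{w}$ ($x{\left(w \right)} = \sqrt{2 w} = \sqrt{2} \sqrt{w}$)
$\left(x{\left(v \right)} + 3374630\right) \left(\left(- \frac{1891874}{200147} - \frac{1597322}{-1259022}\right) - 1331719\right) = \left(\sqrt{2} \sqrt{-818} + 3374630\right) \left(\left(- \frac{1891874}{200147} - \frac{1597322}{-1259022}\right) - 1331719\right) = \left(\sqrt{2} i \sqrt{818} + 3374630\right) \left(\left(\left(-1891874\right) \frac{1}{200147} - - \frac{798661}{629511}\right) - 1331719\right) = \left(2 i \sqrt{409} + 3374630\right) \left(\left(- \frac{1891874}{200147} + \frac{798661}{629511}\right) - 1331719\right) = \left(3374630 + 2 i \sqrt{409}\right) \left(- \frac{1031105890447}{125994738117} - 1331719\right) = \left(3374630 + 2 i \sqrt{409}\right) \left(- \frac{167790617756323570}{125994738117}\right) = - \frac{566231252399022209029100}{125994738117} - \frac{335581235512647140 i \sqrt{409}}{125994738117}$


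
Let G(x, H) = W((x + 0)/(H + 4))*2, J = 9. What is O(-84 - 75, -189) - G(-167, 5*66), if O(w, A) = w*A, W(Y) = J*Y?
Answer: 30060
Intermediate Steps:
W(Y) = 9*Y
G(x, H) = 18*x/(4 + H) (G(x, H) = (9*((x + 0)/(H + 4)))*2 = (9*(x/(4 + H)))*2 = (9*x/(4 + H))*2 = 18*x/(4 + H))
O(w, A) = A*w
O(-84 - 75, -189) - G(-167, 5*66) = -189*(-84 - 75) - 18*(-167)/(4 + 5*66) = -189*(-159) - 18*(-167)/(4 + 330) = 30051 - 18*(-167)/334 = 30051 - 1*(-9) = 30051 + 9 = 30060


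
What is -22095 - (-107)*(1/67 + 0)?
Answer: -1480258/67 ≈ -22093.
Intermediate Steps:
-22095 - (-107)*(1/67 + 0) = -22095 - (-107)/67 = -22095 - 1*(-107/67) = -22095 + 107/67 = -1480258/67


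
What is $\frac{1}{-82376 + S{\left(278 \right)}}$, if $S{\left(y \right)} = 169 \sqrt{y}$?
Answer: $- \frac{41188}{3388932709} - \frac{169 \sqrt{278}}{6777865418} \approx -1.2569 \cdot 10^{-5}$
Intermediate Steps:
$\frac{1}{-82376 + S{\left(278 \right)}} = \frac{1}{-82376 + 169 \sqrt{278}}$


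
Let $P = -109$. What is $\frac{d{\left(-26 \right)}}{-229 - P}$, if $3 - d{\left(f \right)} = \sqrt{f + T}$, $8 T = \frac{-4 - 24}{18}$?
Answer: $- \frac{1}{40} + \frac{i \sqrt{943}}{720} \approx -0.025 + 0.04265 i$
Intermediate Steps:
$T = - \frac{7}{36}$ ($T = \frac{\left(-4 - 24\right) \frac{1}{18}}{8} = \frac{\left(-28\right) \frac{1}{18}}{8} = \frac{1}{8} \left(- \frac{14}{9}\right) = - \frac{7}{36} \approx -0.19444$)
$d{\left(f \right)} = 3 - \sqrt{- \frac{7}{36} + f}$ ($d{\left(f \right)} = 3 - \sqrt{f - \frac{7}{36}} = 3 - \sqrt{- \frac{7}{36} + f}$)
$\frac{d{\left(-26 \right)}}{-229 - P} = \frac{3 - \frac{\sqrt{-7 + 36 \left(-26\right)}}{6}}{-229 - -109} = \frac{3 - \frac{\sqrt{-7 - 936}}{6}}{-229 + 109} = \frac{3 - \frac{\sqrt{-943}}{6}}{-120} = \left(3 - \frac{i \sqrt{943}}{6}\right) \left(- \frac{1}{120}\right) = - \frac{1}{40} + \frac{i \sqrt{943}}{720}$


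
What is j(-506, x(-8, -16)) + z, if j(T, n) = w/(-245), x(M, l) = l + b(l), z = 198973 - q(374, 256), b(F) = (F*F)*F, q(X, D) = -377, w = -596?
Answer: 48841346/245 ≈ 1.9935e+5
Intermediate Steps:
b(F) = F³ (b(F) = F²*F = F³)
z = 199350 (z = 198973 - 1*(-377) = 198973 + 377 = 199350)
x(M, l) = l + l³
j(T, n) = 596/245 (j(T, n) = -596/(-245) = -596*(-1/245) = 596/245)
j(-506, x(-8, -16)) + z = 596/245 + 199350 = 48841346/245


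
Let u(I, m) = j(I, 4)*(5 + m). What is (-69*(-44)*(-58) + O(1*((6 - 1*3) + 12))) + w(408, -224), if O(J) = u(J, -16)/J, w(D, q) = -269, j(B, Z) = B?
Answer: -176368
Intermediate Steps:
u(I, m) = I*(5 + m)
O(J) = -11 (O(J) = (J*(5 - 16))/J = (J*(-11))/J = (-11*J)/J = -11)
(-69*(-44)*(-58) + O(1*((6 - 1*3) + 12))) + w(408, -224) = (-69*(-44)*(-58) - 11) - 269 = (3036*(-58) - 11) - 269 = (-176088 - 11) - 269 = -176099 - 269 = -176368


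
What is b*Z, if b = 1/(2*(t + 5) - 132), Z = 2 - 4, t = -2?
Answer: 1/63 ≈ 0.015873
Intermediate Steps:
Z = -2
b = -1/126 (b = 1/(2*(-2 + 5) - 132) = 1/(2*3 - 132) = 1/(6 - 132) = 1/(-126) = -1/126 ≈ -0.0079365)
b*Z = -1/126*(-2) = 1/63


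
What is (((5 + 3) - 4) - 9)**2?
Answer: 25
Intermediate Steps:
(((5 + 3) - 4) - 9)**2 = ((8 - 4) - 9)**2 = (4 - 9)**2 = (-5)**2 = 25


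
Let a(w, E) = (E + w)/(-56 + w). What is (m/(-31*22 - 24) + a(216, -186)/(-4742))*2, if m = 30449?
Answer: -1155114323/13391408 ≈ -86.258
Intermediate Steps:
a(w, E) = (E + w)/(-56 + w)
(m/(-31*22 - 24) + a(216, -186)/(-4742))*2 = (30449/(-31*22 - 24) + ((-186 + 216)/(-56 + 216))/(-4742))*2 = (30449/(-682 - 24) + (30/160)*(-1/4742))*2 = (30449/(-706) + ((1/160)*30)*(-1/4742))*2 = (30449*(-1/706) + (3/16)*(-1/4742))*2 = (-30449/706 - 3/75872)*2 = -1155114323/26782816*2 = -1155114323/13391408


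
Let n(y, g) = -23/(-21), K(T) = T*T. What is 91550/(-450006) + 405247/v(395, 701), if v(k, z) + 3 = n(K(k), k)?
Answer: -1914819436561/9000120 ≈ -2.1276e+5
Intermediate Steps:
K(T) = T²
n(y, g) = 23/21 (n(y, g) = -23*(-1/21) = 23/21)
v(k, z) = -40/21 (v(k, z) = -3 + 23/21 = -40/21)
91550/(-450006) + 405247/v(395, 701) = 91550/(-450006) + 405247/(-40/21) = 91550*(-1/450006) + 405247*(-21/40) = -45775/225003 - 8510187/40 = -1914819436561/9000120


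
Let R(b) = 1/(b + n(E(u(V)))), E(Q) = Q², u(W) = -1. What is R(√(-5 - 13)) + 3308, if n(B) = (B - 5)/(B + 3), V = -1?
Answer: (3307*I + 9924*√2)/(I + 3*√2) ≈ 3307.9 - 0.2233*I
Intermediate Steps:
n(B) = (-5 + B)/(3 + B)
R(b) = 1/(-1 + b) (R(b) = 1/(b + (-5 + (-1)²)/(3 + (-1)²)) = 1/(b + (-5 + 1)/(3 + 1)) = 1/(b - 4/4) = 1/(b + (¼)*(-4)) = 1/(b - 1) = 1/(-1 + b))
R(√(-5 - 13)) + 3308 = 1/(-1 + √(-5 - 13)) + 3308 = 1/(-1 + √(-18)) + 3308 = 1/(-1 + 3*I*√2) + 3308 = 3308 + 1/(-1 + 3*I*√2)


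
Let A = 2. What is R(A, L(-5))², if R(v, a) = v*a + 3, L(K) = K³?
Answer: 61009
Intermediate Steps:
R(v, a) = 3 + a*v (R(v, a) = a*v + 3 = 3 + a*v)
R(A, L(-5))² = (3 + (-5)³*2)² = (3 - 125*2)² = (3 - 250)² = (-247)² = 61009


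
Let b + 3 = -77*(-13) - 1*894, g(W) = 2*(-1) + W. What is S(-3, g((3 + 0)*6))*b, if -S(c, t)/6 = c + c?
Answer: 3744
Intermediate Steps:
g(W) = -2 + W
S(c, t) = -12*c (S(c, t) = -6*(c + c) = -12*c)
b = 104 (b = -3 + (-77*(-13) - 1*894) = -3 + (1001 - 894) = -3 + 107 = 104)
S(-3, g((3 + 0)*6))*b = -12*(-3)*104 = 36*104 = 3744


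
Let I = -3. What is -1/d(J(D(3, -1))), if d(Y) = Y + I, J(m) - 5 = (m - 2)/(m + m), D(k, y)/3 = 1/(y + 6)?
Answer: -6/5 ≈ -1.2000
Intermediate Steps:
D(k, y) = 3/(6 + y) (D(k, y) = 3/(y + 6) = 3/(6 + y))
J(m) = 5 + (-2 + m)/(2*m) (J(m) = 5 + (m - 2)/(m + m) = 5 + (-2 + m)/((2*m)) = 5 + (-2 + m)*(1/(2*m)) = 5 + (-2 + m)/(2*m))
d(Y) = -3 + Y (d(Y) = Y - 3 = -3 + Y)
-1/d(J(D(3, -1))) = -1/(-3 + (11/2 - 1/(3/(6 - 1)))) = -1/(-3 + (11/2 - 1/(3/5))) = -1/(-3 + (11/2 - 1/(3*(⅕)))) = -1/(-3 + (11/2 - 1/⅗)) = -1/(-3 + (11/2 - 1*5/3)) = -1/(-3 + (11/2 - 5/3)) = -1/(-3 + 23/6) = -1/⅚ = -1*6/5 = -6/5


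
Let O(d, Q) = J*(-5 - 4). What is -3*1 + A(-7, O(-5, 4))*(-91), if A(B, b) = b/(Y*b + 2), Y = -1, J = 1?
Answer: 786/11 ≈ 71.455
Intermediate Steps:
O(d, Q) = -9 (O(d, Q) = 1*(-5 - 4) = 1*(-9) = -9)
A(B, b) = b/(2 - b) (A(B, b) = b/(-b + 2) = b/(2 - b))
-3*1 + A(-7, O(-5, 4))*(-91) = -3*1 - 1*(-9)/(-2 - 9)*(-91) = -3 - 1*(-9)/(-11)*(-91) = -3 - 1*(-9)*(-1/11)*(-91) = -3 - 9/11*(-91) = -3 + 819/11 = 786/11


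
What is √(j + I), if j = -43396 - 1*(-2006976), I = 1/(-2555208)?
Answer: √356121846232226942/425868 ≈ 1401.3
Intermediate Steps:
I = -1/2555208 ≈ -3.9136e-7
j = 1963580 (j = -43396 + 2006976 = 1963580)
√(j + I) = √(1963580 - 1/2555208) = √(5017355324639/2555208) = √356121846232226942/425868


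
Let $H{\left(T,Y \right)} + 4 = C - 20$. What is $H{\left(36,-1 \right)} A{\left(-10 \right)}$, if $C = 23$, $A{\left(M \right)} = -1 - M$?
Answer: $-9$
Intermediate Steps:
$H{\left(T,Y \right)} = -1$ ($H{\left(T,Y \right)} = -4 + \left(23 - 20\right) = -4 + 3 = -1$)
$H{\left(36,-1 \right)} A{\left(-10 \right)} = - (-1 - -10) = - (-1 + 10) = \left(-1\right) 9 = -9$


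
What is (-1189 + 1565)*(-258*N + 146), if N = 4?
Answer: -333136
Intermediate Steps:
(-1189 + 1565)*(-258*N + 146) = (-1189 + 1565)*(-258*4 + 146) = 376*(-1032 + 146) = 376*(-886) = -333136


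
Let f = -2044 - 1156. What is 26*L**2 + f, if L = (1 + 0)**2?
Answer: -3174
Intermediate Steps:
L = 1 (L = 1**2 = 1)
f = -3200
26*L**2 + f = 26*1**2 - 3200 = 26*1 - 3200 = 26 - 3200 = -3174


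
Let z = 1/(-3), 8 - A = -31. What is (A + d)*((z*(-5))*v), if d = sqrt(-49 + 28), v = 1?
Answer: 65 + 5*I*sqrt(21)/3 ≈ 65.0 + 7.6376*I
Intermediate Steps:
A = 39 (A = 8 - 1*(-31) = 8 + 31 = 39)
z = -1/3 ≈ -0.33333
d = I*sqrt(21) (d = sqrt(-21) = I*sqrt(21) ≈ 4.5826*I)
(A + d)*((z*(-5))*v) = (39 + I*sqrt(21))*(-1/3*(-5)*1) = (39 + I*sqrt(21))*((5/3)*1) = (39 + I*sqrt(21))*(5/3) = 65 + 5*I*sqrt(21)/3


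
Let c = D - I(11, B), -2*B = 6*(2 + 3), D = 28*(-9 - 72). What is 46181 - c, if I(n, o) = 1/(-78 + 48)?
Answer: 1453469/30 ≈ 48449.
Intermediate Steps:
D = -2268 (D = 28*(-81) = -2268)
B = -15 (B = -3*(2 + 3) = -3*5 = -1/2*30 = -15)
I(n, o) = -1/30 (I(n, o) = 1/(-30) = -1/30)
c = -68039/30 (c = -2268 - 1*(-1/30) = -2268 + 1/30 = -68039/30 ≈ -2268.0)
46181 - c = 46181 - 1*(-68039/30) = 46181 + 68039/30 = 1453469/30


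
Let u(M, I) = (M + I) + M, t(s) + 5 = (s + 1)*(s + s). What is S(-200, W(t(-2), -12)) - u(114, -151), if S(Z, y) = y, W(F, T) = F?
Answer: -78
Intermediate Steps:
t(s) = -5 + 2*s*(1 + s) (t(s) = -5 + (s + 1)*(s + s) = -5 + (1 + s)*(2*s) = -5 + 2*s*(1 + s))
u(M, I) = I + 2*M (u(M, I) = (I + M) + M = I + 2*M)
S(-200, W(t(-2), -12)) - u(114, -151) = (-5 + 2*(-2) + 2*(-2)²) - (-151 + 2*114) = (-5 - 4 + 2*4) - (-151 + 228) = (-5 - 4 + 8) - 1*77 = -1 - 77 = -78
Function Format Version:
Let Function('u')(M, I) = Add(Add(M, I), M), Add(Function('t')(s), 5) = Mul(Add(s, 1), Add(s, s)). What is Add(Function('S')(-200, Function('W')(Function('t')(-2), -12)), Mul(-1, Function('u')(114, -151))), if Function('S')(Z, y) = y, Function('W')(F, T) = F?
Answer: -78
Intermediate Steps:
Function('t')(s) = Add(-5, Mul(2, s, Add(1, s))) (Function('t')(s) = Add(-5, Mul(Add(s, 1), Add(s, s))) = Add(-5, Mul(Add(1, s), Mul(2, s))) = Add(-5, Mul(2, s, Add(1, s))))
Function('u')(M, I) = Add(I, Mul(2, M)) (Function('u')(M, I) = Add(Add(I, M), M) = Add(I, Mul(2, M)))
Add(Function('S')(-200, Function('W')(Function('t')(-2), -12)), Mul(-1, Function('u')(114, -151))) = Add(Add(-5, Mul(2, -2), Mul(2, Pow(-2, 2))), Mul(-1, Add(-151, Mul(2, 114)))) = Add(Add(-5, -4, Mul(2, 4)), Mul(-1, Add(-151, 228))) = Add(Add(-5, -4, 8), Mul(-1, 77)) = Add(-1, -77) = -78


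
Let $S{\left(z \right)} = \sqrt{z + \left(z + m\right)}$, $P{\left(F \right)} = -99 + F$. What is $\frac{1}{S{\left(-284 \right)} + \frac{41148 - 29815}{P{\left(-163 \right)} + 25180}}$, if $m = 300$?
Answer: $\frac{282395694}{166531438921} - \frac{1241813448 i \sqrt{67}}{166531438921} \approx 0.0016958 - 0.061038 i$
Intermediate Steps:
$S{\left(z \right)} = \sqrt{300 + 2 z}$ ($S{\left(z \right)} = \sqrt{z + \left(z + 300\right)} = \sqrt{z + \left(300 + z\right)} = \sqrt{300 + 2 z}$)
$\frac{1}{S{\left(-284 \right)} + \frac{41148 - 29815}{P{\left(-163 \right)} + 25180}} = \frac{1}{\sqrt{300 + 2 \left(-284\right)} + \frac{41148 - 29815}{\left(-99 - 163\right) + 25180}} = \frac{1}{\sqrt{300 - 568} + \frac{11333}{-262 + 25180}} = \frac{1}{\sqrt{-268} + \frac{11333}{24918}} = \frac{1}{2 i \sqrt{67} + 11333 \cdot \frac{1}{24918}} = \frac{1}{2 i \sqrt{67} + \frac{11333}{24918}} = \frac{1}{\frac{11333}{24918} + 2 i \sqrt{67}}$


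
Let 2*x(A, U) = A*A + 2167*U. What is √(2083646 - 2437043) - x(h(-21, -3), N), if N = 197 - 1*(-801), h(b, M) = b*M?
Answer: -2166635/2 + I*√353397 ≈ -1.0833e+6 + 594.47*I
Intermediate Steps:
h(b, M) = M*b
N = 998 (N = 197 + 801 = 998)
x(A, U) = A²/2 + 2167*U/2 (x(A, U) = (A*A + 2167*U)/2 = (A² + 2167*U)/2 = A²/2 + 2167*U/2)
√(2083646 - 2437043) - x(h(-21, -3), N) = √(2083646 - 2437043) - ((-3*(-21))²/2 + (2167/2)*998) = √(-353397) - ((½)*63² + 1081333) = I*√353397 - ((½)*3969 + 1081333) = I*√353397 - (3969/2 + 1081333) = I*√353397 - 1*2166635/2 = I*√353397 - 2166635/2 = -2166635/2 + I*√353397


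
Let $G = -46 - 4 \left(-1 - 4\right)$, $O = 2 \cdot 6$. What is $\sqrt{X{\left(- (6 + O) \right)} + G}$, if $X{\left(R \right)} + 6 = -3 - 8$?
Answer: $i \sqrt{43} \approx 6.5574 i$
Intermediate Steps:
$O = 12$
$X{\left(R \right)} = -17$ ($X{\left(R \right)} = -6 - 11 = -17$)
$G = -26$ ($G = -46 - 4 \left(-5\right) = -46 - -20 = -46 + 20 = -26$)
$\sqrt{X{\left(- (6 + O) \right)} + G} = \sqrt{-17 - 26} = \sqrt{-43} = i \sqrt{43}$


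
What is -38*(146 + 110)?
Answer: -9728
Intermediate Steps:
-38*(146 + 110) = -38*256 = -9728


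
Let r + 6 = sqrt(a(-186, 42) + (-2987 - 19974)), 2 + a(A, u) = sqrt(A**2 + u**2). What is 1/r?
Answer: -1/(6 - I*sqrt(22963 - 6*sqrt(1010))) ≈ -0.00026306 - 0.0066162*I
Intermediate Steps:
a(A, u) = -2 + sqrt(A**2 + u**2)
r = -6 + sqrt(-22963 + 6*sqrt(1010)) (r = -6 + sqrt((-2 + sqrt((-186)**2 + 42**2)) + (-2987 - 19974)) = -6 + sqrt((-2 + sqrt(34596 + 1764)) - 22961) = -6 + sqrt((-2 + sqrt(36360)) - 22961) = -6 + sqrt((-2 + 6*sqrt(1010)) - 22961) = -6 + sqrt(-22963 + 6*sqrt(1010)) ≈ -6.0 + 150.91*I)
1/r = 1/(-6 + I*sqrt(22963 - 6*sqrt(1010)))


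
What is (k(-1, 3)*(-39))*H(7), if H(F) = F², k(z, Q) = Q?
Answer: -5733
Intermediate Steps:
(k(-1, 3)*(-39))*H(7) = (3*(-39))*7² = -117*49 = -5733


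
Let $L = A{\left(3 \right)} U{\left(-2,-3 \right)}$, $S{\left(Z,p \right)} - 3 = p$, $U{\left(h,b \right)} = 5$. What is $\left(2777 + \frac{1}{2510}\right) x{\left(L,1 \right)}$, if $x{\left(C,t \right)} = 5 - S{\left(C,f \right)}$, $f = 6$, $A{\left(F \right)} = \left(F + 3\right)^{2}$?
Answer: $- \frac{13940542}{1255} \approx -11108.0$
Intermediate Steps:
$A{\left(F \right)} = \left(3 + F\right)^{2}$
$S{\left(Z,p \right)} = 3 + p$
$L = 180$ ($L = \left(3 + 3\right)^{2} \cdot 5 = 6^{2} \cdot 5 = 36 \cdot 5 = 180$)
$x{\left(C,t \right)} = -4$ ($x{\left(C,t \right)} = 5 - \left(3 + 6\right) = 5 - 9 = -4$)
$\left(2777 + \frac{1}{2510}\right) x{\left(L,1 \right)} = \left(2777 + \frac{1}{2510}\right) \left(-4\right) = \frac{6970271}{2510} \left(-4\right) = - \frac{13940542}{1255}$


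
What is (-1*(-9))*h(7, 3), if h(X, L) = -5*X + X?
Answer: -252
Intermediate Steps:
h(X, L) = -4*X
(-1*(-9))*h(7, 3) = (-1*(-9))*(-4*7) = 9*(-28) = -252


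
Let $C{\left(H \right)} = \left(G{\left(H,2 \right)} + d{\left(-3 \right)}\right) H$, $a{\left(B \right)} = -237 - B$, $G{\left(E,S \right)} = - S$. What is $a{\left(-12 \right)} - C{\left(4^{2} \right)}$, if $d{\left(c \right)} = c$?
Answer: $-145$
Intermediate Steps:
$C{\left(H \right)} = - 5 H$ ($C{\left(H \right)} = \left(\left(-1\right) 2 - 3\right) H = \left(-2 - 3\right) H = - 5 H$)
$a{\left(-12 \right)} - C{\left(4^{2} \right)} = \left(-237 - -12\right) - - 5 \cdot 4^{2} = \left(-237 + 12\right) - \left(-5\right) 16 = -225 - -80 = -225 + 80 = -145$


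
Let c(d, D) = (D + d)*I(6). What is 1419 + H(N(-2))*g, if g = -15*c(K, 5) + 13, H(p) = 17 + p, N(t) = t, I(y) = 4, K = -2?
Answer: -1086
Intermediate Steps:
c(d, D) = 4*D + 4*d (c(d, D) = (D + d)*4 = 4*D + 4*d)
g = -167 (g = -15*(4*5 + 4*(-2)) + 13 = -15*(20 - 8) + 13 = -15*12 + 13 = -180 + 13 = -167)
1419 + H(N(-2))*g = 1419 + (17 - 2)*(-167) = 1419 + 15*(-167) = 1419 - 2505 = -1086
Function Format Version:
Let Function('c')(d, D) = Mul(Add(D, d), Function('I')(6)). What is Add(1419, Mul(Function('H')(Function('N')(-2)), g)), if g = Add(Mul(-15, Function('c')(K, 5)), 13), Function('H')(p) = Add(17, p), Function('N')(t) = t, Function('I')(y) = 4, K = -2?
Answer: -1086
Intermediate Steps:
Function('c')(d, D) = Add(Mul(4, D), Mul(4, d)) (Function('c')(d, D) = Mul(Add(D, d), 4) = Add(Mul(4, D), Mul(4, d)))
g = -167 (g = Add(Mul(-15, Add(Mul(4, 5), Mul(4, -2))), 13) = Add(Mul(-15, Add(20, -8)), 13) = Add(Mul(-15, 12), 13) = Add(-180, 13) = -167)
Add(1419, Mul(Function('H')(Function('N')(-2)), g)) = Add(1419, Mul(Add(17, -2), -167)) = Add(1419, Mul(15, -167)) = Add(1419, -2505) = -1086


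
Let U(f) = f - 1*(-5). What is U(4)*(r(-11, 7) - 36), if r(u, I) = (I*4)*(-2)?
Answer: -828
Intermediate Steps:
U(f) = 5 + f (U(f) = f + 5 = 5 + f)
r(u, I) = -8*I (r(u, I) = (4*I)*(-2) = -8*I)
U(4)*(r(-11, 7) - 36) = (5 + 4)*(-8*7 - 36) = 9*(-56 - 36) = 9*(-92) = -828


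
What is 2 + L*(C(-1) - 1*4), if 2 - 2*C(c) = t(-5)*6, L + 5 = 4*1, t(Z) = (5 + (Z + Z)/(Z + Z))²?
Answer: 113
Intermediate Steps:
t(Z) = 36 (t(Z) = (5 + (2*Z)/((2*Z)))² = (5 + (2*Z)*(1/(2*Z)))² = (5 + 1)² = 6² = 36)
L = -1 (L = -5 + 4*1 = -5 + 4 = -1)
C(c) = -107 (C(c) = 1 - 18*6 = 1 - ½*216 = 1 - 108 = -107)
2 + L*(C(-1) - 1*4) = 2 - (-107 - 1*4) = 2 - (-107 - 4) = 2 - 1*(-111) = 2 + 111 = 113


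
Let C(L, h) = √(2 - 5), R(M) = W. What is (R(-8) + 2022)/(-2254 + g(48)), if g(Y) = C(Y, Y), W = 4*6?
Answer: -4611684/5080519 - 2046*I*√3/5080519 ≈ -0.90772 - 0.00069752*I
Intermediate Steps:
W = 24
R(M) = 24
C(L, h) = I*√3 (C(L, h) = √(-3) = I*√3)
g(Y) = I*√3
(R(-8) + 2022)/(-2254 + g(48)) = (24 + 2022)/(-2254 + I*√3) = 2046/(-2254 + I*√3)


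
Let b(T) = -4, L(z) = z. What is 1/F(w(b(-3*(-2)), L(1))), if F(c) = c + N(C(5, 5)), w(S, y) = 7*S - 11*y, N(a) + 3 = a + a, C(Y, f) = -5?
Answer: -1/52 ≈ -0.019231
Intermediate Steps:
N(a) = -3 + 2*a (N(a) = -3 + (a + a) = -3 + 2*a)
w(S, y) = -11*y + 7*S
F(c) = -13 + c (F(c) = c + (-3 + 2*(-5)) = c + (-3 - 10) = c - 13 = -13 + c)
1/F(w(b(-3*(-2)), L(1))) = 1/(-13 + (-11*1 + 7*(-4))) = 1/(-13 + (-11 - 28)) = 1/(-13 - 39) = 1/(-52) = -1/52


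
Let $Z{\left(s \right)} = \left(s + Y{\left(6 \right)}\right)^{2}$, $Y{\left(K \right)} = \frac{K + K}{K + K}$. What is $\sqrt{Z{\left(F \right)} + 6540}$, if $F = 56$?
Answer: $\sqrt{9789} \approx 98.939$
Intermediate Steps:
$Y{\left(K \right)} = 1$ ($Y{\left(K \right)} = \frac{2 K}{2 K} = 2 K \frac{1}{2 K} = 1$)
$Z{\left(s \right)} = \left(1 + s\right)^{2}$ ($Z{\left(s \right)} = \left(s + 1\right)^{2} = \left(1 + s\right)^{2}$)
$\sqrt{Z{\left(F \right)} + 6540} = \sqrt{\left(1 + 56\right)^{2} + 6540} = \sqrt{57^{2} + 6540} = \sqrt{3249 + 6540} = \sqrt{9789}$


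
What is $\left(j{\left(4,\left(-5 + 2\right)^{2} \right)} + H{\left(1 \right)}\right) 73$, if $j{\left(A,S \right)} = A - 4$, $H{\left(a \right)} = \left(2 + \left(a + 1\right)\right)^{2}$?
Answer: $1168$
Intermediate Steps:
$H{\left(a \right)} = \left(3 + a\right)^{2}$ ($H{\left(a \right)} = \left(2 + \left(1 + a\right)\right)^{2} = \left(3 + a\right)^{2}$)
$j{\left(A,S \right)} = -4 + A$
$\left(j{\left(4,\left(-5 + 2\right)^{2} \right)} + H{\left(1 \right)}\right) 73 = \left(\left(-4 + 4\right) + \left(3 + 1\right)^{2}\right) 73 = \left(0 + 4^{2}\right) 73 = \left(0 + 16\right) 73 = 16 \cdot 73 = 1168$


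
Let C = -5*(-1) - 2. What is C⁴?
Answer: 81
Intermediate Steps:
C = 3 (C = 5 - 2 = 3)
C⁴ = 3⁴ = 81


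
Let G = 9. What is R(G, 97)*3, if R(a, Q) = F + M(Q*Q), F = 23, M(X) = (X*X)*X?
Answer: 2498916014856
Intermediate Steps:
M(X) = X³ (M(X) = X²*X = X³)
R(a, Q) = 23 + Q⁶ (R(a, Q) = 23 + (Q*Q)³ = 23 + (Q²)³ = 23 + Q⁶)
R(G, 97)*3 = (23 + 97⁶)*3 = (23 + 832972004929)*3 = 832972004952*3 = 2498916014856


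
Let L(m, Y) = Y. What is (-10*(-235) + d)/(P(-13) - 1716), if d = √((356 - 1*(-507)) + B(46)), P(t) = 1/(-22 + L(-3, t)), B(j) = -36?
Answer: -82250/60061 - 35*√827/60061 ≈ -1.3862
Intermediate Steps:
P(t) = 1/(-22 + t)
d = √827 (d = √((356 - 1*(-507)) - 36) = √((356 + 507) - 36) = √(863 - 36) = √827 ≈ 28.758)
(-10*(-235) + d)/(P(-13) - 1716) = (-10*(-235) + √827)/(1/(-22 - 13) - 1716) = (2350 + √827)/(1/(-35) - 1716) = (2350 + √827)/(-1/35 - 1716) = (2350 + √827)/(-60061/35) = (2350 + √827)*(-35/60061) = -82250/60061 - 35*√827/60061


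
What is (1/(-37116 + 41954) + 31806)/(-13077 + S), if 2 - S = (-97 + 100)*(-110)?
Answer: -153877429/61660310 ≈ -2.4956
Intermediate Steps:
S = 332 (S = 2 - (-97 + 100)*(-110) = 2 - 3*(-110) = 2 - 1*(-330) = 2 + 330 = 332)
(1/(-37116 + 41954) + 31806)/(-13077 + S) = (1/(-37116 + 41954) + 31806)/(-13077 + 332) = (1/4838 + 31806)/(-12745) = (1/4838 + 31806)*(-1/12745) = (153877429/4838)*(-1/12745) = -153877429/61660310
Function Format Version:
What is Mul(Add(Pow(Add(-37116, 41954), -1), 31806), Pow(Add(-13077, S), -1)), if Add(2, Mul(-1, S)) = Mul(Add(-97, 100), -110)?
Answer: Rational(-153877429, 61660310) ≈ -2.4956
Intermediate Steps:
S = 332 (S = Add(2, Mul(-1, Mul(Add(-97, 100), -110))) = Add(2, Mul(-1, Mul(3, -110))) = Add(2, Mul(-1, -330)) = Add(2, 330) = 332)
Mul(Add(Pow(Add(-37116, 41954), -1), 31806), Pow(Add(-13077, S), -1)) = Mul(Add(Pow(Add(-37116, 41954), -1), 31806), Pow(Add(-13077, 332), -1)) = Mul(Add(Pow(4838, -1), 31806), Pow(-12745, -1)) = Mul(Add(Rational(1, 4838), 31806), Rational(-1, 12745)) = Mul(Rational(153877429, 4838), Rational(-1, 12745)) = Rational(-153877429, 61660310)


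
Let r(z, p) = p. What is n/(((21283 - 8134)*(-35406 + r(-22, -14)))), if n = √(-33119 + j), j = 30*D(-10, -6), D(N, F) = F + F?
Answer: -I*√33479/465737580 ≈ -3.9287e-7*I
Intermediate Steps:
D(N, F) = 2*F
j = -360 (j = 30*(2*(-6)) = 30*(-12) = -360)
n = I*√33479 (n = √(-33119 - 360) = √(-33479) = I*√33479 ≈ 182.97*I)
n/(((21283 - 8134)*(-35406 + r(-22, -14)))) = (I*√33479)/(((21283 - 8134)*(-35406 - 14))) = (I*√33479)/((13149*(-35420))) = (I*√33479)/(-465737580) = (I*√33479)*(-1/465737580) = -I*√33479/465737580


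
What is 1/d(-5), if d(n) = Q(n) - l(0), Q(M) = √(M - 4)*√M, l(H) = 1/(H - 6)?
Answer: -6/1619 - 108*√5/1619 ≈ -0.15287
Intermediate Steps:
l(H) = 1/(-6 + H)
Q(M) = √M*√(-4 + M) (Q(M) = √(-4 + M)*√M = √M*√(-4 + M))
d(n) = ⅙ + √n*√(-4 + n) (d(n) = √n*√(-4 + n) - 1/(-6 + 0) = √n*√(-4 + n) - 1/(-6) = √n*√(-4 + n) - 1*(-⅙) = √n*√(-4 + n) + ⅙ = ⅙ + √n*√(-4 + n))
1/d(-5) = 1/(⅙ + √(-5)*√(-4 - 5)) = 1/(⅙ + (I*√5)*√(-9)) = 1/(⅙ + (I*√5)*(3*I)) = 1/(⅙ - 3*√5)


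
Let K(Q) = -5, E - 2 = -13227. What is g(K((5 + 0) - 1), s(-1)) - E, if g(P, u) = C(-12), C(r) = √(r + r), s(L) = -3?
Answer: 13225 + 2*I*√6 ≈ 13225.0 + 4.899*I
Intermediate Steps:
E = -13225 (E = 2 - 13227 = -13225)
C(r) = √2*√r (C(r) = √(2*r) = √2*√r)
g(P, u) = 2*I*√6 (g(P, u) = √2*√(-12) = √2*(2*I*√3) = 2*I*√6)
g(K((5 + 0) - 1), s(-1)) - E = 2*I*√6 - 1*(-13225) = 2*I*√6 + 13225 = 13225 + 2*I*√6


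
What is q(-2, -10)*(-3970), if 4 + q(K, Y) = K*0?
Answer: 15880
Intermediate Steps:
q(K, Y) = -4 (q(K, Y) = -4 + K*0 = -4 + 0 = -4)
q(-2, -10)*(-3970) = -4*(-3970) = 15880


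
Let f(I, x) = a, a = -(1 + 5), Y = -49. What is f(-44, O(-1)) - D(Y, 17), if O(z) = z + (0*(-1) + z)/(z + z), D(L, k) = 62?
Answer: -68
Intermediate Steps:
a = -6 (a = -1*6 = -6)
O(z) = 1/2 + z (O(z) = z + (0 + z)/((2*z)) = z + z*(1/(2*z)) = z + 1/2 = 1/2 + z)
f(I, x) = -6
f(-44, O(-1)) - D(Y, 17) = -6 - 1*62 = -6 - 62 = -68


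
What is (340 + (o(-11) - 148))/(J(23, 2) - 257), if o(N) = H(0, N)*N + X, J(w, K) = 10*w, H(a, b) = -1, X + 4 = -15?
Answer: -184/27 ≈ -6.8148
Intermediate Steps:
X = -19 (X = -4 - 15 = -19)
o(N) = -19 - N (o(N) = -N - 19 = -19 - N)
(340 + (o(-11) - 148))/(J(23, 2) - 257) = (340 + ((-19 - 1*(-11)) - 148))/(10*23 - 257) = (340 + ((-19 + 11) - 148))/(230 - 257) = (340 + (-8 - 148))/(-27) = (340 - 156)*(-1/27) = 184*(-1/27) = -184/27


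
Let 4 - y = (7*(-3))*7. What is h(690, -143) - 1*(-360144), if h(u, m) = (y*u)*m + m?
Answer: -14539169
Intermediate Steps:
y = 151 (y = 4 - 7*(-3)*7 = 4 - (-21)*7 = 4 - 1*(-147) = 4 + 147 = 151)
h(u, m) = m + 151*m*u (h(u, m) = (151*u)*m + m = 151*m*u + m = m + 151*m*u)
h(690, -143) - 1*(-360144) = -143*(1 + 151*690) - 1*(-360144) = -143*(1 + 104190) + 360144 = -143*104191 + 360144 = -14899313 + 360144 = -14539169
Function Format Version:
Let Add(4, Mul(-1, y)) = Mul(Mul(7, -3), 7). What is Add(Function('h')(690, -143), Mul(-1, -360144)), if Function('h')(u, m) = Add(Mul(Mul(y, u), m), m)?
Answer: -14539169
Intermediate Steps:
y = 151 (y = Add(4, Mul(-1, Mul(Mul(7, -3), 7))) = Add(4, Mul(-1, Mul(-21, 7))) = Add(4, Mul(-1, -147)) = Add(4, 147) = 151)
Function('h')(u, m) = Add(m, Mul(151, m, u)) (Function('h')(u, m) = Add(Mul(Mul(151, u), m), m) = Add(Mul(151, m, u), m) = Add(m, Mul(151, m, u)))
Add(Function('h')(690, -143), Mul(-1, -360144)) = Add(Mul(-143, Add(1, Mul(151, 690))), Mul(-1, -360144)) = Add(Mul(-143, Add(1, 104190)), 360144) = Add(Mul(-143, 104191), 360144) = Add(-14899313, 360144) = -14539169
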